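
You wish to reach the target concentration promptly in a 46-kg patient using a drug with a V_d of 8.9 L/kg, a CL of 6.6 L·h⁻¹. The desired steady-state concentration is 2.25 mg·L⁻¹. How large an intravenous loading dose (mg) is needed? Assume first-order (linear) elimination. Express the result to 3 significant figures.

Total Vd = 8.9 × 46 = 409.4 L
LD = Vd × C = 409.4 × 2.250 = 921.2 mg

921 mg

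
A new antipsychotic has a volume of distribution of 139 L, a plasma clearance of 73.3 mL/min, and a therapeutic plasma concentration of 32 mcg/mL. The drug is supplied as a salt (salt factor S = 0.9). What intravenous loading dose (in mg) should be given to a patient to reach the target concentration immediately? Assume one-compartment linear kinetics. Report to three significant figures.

LD is governed by Vd — clearance does not enter the loading-dose calculation.
LD = Vd × C / S = 139.0 × 32.00 / 0.9 = 4942 mg

4940 mg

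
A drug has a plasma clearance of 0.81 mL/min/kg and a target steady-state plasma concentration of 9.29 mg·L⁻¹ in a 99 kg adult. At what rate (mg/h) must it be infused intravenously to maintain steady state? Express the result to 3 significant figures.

CL = 0.81 mL/min/kg × 99 kg = 80.19 mL/min = 80.19 × 60/1000 = 4.811 L/h
At steady state, infusion rate equals elimination rate: rate in = CL × Css.
R₀ = 4.811 × 9.29 = 44.69 mg/h

44.7 mg/h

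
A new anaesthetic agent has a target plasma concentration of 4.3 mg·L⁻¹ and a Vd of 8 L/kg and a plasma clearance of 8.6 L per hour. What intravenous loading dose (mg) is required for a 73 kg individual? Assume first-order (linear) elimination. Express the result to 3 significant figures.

Vd = 8 L/kg × 73 kg = 584.0 L
The loading dose fills Vd to the target concentration; clearance is irrelevant here.
LD = Vd × C = 584.0 × 4.300 = 2511 mg

2510 mg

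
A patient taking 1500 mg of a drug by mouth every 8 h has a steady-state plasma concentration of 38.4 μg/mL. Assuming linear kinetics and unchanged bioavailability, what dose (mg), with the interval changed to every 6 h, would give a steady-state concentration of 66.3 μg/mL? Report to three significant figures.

1940 mg

For first-order elimination, Css ∝ F·D/(CL·τ); F and CL are unchanged, so Css ∝ D/τ.
D₂ = D₁ × (Css,target / Css,current) × (τ₂/τ₁) = 1500 × (66.3/38.4) × (6/8) = 1942 mg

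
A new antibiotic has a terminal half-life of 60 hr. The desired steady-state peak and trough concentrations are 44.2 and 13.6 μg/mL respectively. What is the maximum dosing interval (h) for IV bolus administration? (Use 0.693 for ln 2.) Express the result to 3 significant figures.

k = 0.693 / t½ = 0.693 / 60 = 0.01155 h⁻¹
Between IV bolus doses, concentration decays as C = C₀·e^(−kτ), so C_peak/C_trough = e^(kτ).
τ_max = ln(C_peak/C_trough) / k = ln(44.2/13.6) / 0.01155 = 1.179 / 0.01155 = 102.1 h

102 h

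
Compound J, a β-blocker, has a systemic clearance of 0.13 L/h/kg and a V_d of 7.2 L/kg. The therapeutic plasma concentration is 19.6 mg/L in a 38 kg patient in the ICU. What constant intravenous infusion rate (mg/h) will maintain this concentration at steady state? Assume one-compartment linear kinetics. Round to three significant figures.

96.8 mg/h

CL = 0.13 L/h/kg × 38 kg = 4.940 L/h
Rate = CL × Css = 4.940 × 19.6 = 96.82 mg/h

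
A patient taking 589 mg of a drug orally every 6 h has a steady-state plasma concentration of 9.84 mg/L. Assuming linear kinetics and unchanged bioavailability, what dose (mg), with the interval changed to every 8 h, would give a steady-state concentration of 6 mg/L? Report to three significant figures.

With linear kinetics, Css is proportional to dose rate (D/τ) at fixed clearance.
D₂ = D₁ × (Css,target / Css,current) × (τ₂/τ₁) = 589 × (6/9.84) × (8/6) = 478.9 mg

479 mg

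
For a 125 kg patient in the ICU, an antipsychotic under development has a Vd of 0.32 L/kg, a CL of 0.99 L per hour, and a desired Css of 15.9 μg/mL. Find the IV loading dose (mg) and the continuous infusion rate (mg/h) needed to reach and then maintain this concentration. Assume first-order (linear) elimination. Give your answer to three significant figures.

(a) 636 mg; (b) 15.7 mg/h

Total Vd = 0.32 × 125 = 40.00 L
LD = Vd · C_target = 40.00 × 15.9 = 636.0 mg
Maintenance: replace elimination → rate = CL × Css = 0.9900 × 15.9 = 15.74 mg/h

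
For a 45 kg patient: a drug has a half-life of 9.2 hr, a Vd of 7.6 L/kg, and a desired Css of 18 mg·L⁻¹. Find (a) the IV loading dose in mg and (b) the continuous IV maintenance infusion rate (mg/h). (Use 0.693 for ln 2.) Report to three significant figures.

Total Vd = 7.6 × 45 = 342.0 L
LD = Vd × C = 342.0 × 18 = 6156 mg
CL = 0.693 × Vd / t½ = 0.693 × 342.0 / 9.2 = 25.76 L/h
Infusion rate = CL × Css = 25.76 × 18 = 463.7 mg/h

(a) 6160 mg; (b) 464 mg/h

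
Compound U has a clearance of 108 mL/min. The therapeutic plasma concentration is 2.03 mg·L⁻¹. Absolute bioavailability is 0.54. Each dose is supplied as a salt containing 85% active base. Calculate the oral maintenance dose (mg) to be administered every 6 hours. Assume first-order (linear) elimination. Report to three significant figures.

CL = 108 mL/min × 60/1000 = 6.480 L/h
D = CL × Css × τ / F / S = 6.480 × 2.03 × 6 / 0.54 / 0.85 = 172.0 mg

172 mg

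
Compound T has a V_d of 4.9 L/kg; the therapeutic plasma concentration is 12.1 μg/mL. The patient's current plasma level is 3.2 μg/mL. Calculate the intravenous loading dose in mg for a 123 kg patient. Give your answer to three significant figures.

5360 mg

Total Vd = 4.9 × 123 = 602.7 L
The loading dose fills Vd to the target concentration.
Concentration deficit ΔC = 12.1 − 3.2 = 8.900 mg/L
LD = Vd × ΔC = 602.7 × 8.900 = 5364 mg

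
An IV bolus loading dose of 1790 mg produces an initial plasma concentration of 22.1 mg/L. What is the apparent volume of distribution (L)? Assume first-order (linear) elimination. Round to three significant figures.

81.0 L

Immediately after an IV bolus, C₀ = Dose / Vd, so Vd = Dose / C₀.
Vd = 1790 / 22.1 = 81.00 L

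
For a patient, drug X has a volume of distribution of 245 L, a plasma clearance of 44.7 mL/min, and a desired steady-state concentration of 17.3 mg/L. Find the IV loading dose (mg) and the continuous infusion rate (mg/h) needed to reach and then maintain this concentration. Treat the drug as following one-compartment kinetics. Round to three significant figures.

Loading dose = Vd × C = 245.0 × 17.3 = 4239 mg
CL = 44.7 mL/min × 60/1000 = 2.682 L/h
Maintenance infusion rate = CL × Css = 2.682 × 17.3 = 46.40 mg/h

(a) 4240 mg; (b) 46.4 mg/h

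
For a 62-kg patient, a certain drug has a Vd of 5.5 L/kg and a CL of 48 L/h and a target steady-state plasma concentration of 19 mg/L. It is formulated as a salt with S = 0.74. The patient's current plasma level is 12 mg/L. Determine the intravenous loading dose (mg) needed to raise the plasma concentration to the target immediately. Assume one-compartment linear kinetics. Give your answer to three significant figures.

Total Vd = 5.5 × 62 = 341.0 L
Concentration deficit ΔC = 19 − 12 = 7.000 mg/L
LD = Vd × ΔC / S = 341.0 × 7.000 / 0.74 = 3226 mg

3230 mg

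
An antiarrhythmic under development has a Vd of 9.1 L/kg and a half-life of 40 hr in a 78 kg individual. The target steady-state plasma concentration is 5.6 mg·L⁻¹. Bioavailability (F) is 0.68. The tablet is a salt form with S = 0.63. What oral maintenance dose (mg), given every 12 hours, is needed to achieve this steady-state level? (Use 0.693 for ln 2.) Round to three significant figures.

Vd = 9.1 L/kg × 78 kg = 709.8 L
CL = 0.693 × Vd / t½ = 0.693 × 709.8 / 40 = 12.30 L/h
D = CL × Css × τ / F / S = 12.30 × 5.6 × 12 / 0.68 / 0.63 = 1929 mg

1930 mg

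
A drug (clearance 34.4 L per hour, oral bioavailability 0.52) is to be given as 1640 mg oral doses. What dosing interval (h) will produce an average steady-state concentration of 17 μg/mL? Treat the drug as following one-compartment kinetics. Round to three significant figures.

1.46 h

F·D/τ = CL·Css → τ = F·D / (CL·Css).
τ = 0.52 × 1640 / (34.4 × 17) = 1.458 h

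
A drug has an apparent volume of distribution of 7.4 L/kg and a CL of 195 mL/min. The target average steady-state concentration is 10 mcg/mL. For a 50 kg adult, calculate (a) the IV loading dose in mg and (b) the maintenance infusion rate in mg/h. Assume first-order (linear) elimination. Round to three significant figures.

(a) 3700 mg; (b) 117 mg/h

Vd = 7.4 L/kg × 50 kg = 370.0 L
Loading dose = Vd × C = 370.0 × 10 = 3700 mg
CL = 195 mL/min × 60/1000 = 11.70 L/h
Infusion rate = 11.70 L/h × 10 mg/L = 117.0 mg/h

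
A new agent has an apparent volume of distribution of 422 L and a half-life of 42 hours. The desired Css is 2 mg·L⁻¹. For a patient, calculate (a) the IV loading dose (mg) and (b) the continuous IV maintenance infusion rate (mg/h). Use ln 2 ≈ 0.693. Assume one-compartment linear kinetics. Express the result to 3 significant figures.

(a) 844 mg; (b) 13.9 mg/h

LD = Vd × C = 422.0 × 2 = 844.0 mg
CL = 0.693 × Vd / t½ = 0.693 × 422.0 / 42 = 6.963 L/h
Infusion rate = CL × Css = 6.963 × 2 = 13.93 mg/h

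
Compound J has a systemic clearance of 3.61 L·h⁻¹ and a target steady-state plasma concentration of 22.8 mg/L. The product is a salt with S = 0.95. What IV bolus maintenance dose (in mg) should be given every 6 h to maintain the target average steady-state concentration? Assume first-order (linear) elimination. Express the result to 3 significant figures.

520 mg

At steady state, dose per interval replaces the amount cleared in that interval: S·D/τ = CL·Css.
D = CL × Css × τ / S = 3.610 × 22.8 × 6 / 0.95 = 519.8 mg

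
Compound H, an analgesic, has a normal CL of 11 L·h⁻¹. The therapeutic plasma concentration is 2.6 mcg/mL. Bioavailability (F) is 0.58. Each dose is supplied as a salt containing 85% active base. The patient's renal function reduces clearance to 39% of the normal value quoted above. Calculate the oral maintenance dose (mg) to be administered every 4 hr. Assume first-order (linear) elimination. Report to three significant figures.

Patient clearance = 0.39 × 11.00 = 4.290 L/h
D = CL × Css × τ / F / S = 4.290 × 2.6 × 4 / 0.58 / 0.85 = 90.50 mg

90.5 mg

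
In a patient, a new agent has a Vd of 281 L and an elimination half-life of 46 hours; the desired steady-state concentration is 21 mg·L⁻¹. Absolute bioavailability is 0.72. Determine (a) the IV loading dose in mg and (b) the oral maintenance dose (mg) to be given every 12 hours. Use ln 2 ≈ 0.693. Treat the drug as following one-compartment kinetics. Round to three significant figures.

LD = Vd × C = 281.0 × 21 = 5901 mg
CL = 0.693 × Vd / t½ = 0.693 × 281.0 / 46 = 4.233 L/h
D = CL × Css × τ / F = 4.233 × 21 × 12 / 0.72 = 1482 mg

(a) 5900 mg; (b) 1480 mg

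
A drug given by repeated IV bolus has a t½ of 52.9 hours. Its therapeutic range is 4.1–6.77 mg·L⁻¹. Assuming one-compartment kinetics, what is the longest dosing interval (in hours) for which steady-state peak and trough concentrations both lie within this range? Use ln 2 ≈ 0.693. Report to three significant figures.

k = 0.693 / t½ = 0.693 / 52.9 = 0.01310 h⁻¹
Between IV bolus doses, concentration decays as C = C₀·e^(−kτ), so C_peak/C_trough = e^(kτ).
τ_max = ln(C_peak/C_trough) / k = ln(6.77/4.1) / 0.01310 = 0.5015 / 0.01310 = 38.28 h

38.3 h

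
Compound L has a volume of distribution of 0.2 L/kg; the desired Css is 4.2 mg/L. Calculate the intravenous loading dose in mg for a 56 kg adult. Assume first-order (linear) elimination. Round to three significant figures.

47.0 mg

Vd = 0.2 L/kg × 56 kg = 11.20 L
The loading dose fills Vd to the target concentration.
LD = Vd × C = 11.20 × 4.200 = 47.04 mg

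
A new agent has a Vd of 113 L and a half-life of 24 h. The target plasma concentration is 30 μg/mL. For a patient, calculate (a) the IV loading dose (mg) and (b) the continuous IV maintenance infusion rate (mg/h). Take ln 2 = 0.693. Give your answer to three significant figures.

(a) 3390 mg; (b) 97.9 mg/h

LD = Vd × C = 113.0 × 30 = 3390 mg
CL = 0.693 × Vd / t½ = 0.693 × 113.0 / 24 = 3.263 L/h
Infusion rate = CL × Css = 3.263 × 30 = 97.89 mg/h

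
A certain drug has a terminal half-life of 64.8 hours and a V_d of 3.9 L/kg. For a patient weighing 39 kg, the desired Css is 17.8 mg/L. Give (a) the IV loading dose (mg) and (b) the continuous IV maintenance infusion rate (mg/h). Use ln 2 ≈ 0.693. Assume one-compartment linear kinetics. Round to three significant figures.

(a) 2710 mg; (b) 29.0 mg/h

Vd = 3.9 L/kg × 39 kg = 152.1 L
LD = Vd × C = 152.1 × 17.8 = 2707 mg
CL = 0.693 × Vd / t½ = 0.693 × 152.1 / 64.8 = 1.627 L/h
Infusion rate = CL × Css = 1.627 × 17.8 = 28.96 mg/h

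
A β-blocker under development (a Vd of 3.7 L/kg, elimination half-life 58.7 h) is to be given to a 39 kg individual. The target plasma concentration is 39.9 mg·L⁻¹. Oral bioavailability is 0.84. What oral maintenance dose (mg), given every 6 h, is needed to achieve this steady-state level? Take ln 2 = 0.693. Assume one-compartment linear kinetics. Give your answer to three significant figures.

486 mg

Vd(total) = 39 kg × 3.7 L/kg = 144.3 L
CL = 0.693 × Vd / t½ = 0.693 × 144.3 / 58.7 = 1.704 L/h
D = CL × Css × τ / F = 1.704 × 39.9 × 6 / 0.84 = 485.6 mg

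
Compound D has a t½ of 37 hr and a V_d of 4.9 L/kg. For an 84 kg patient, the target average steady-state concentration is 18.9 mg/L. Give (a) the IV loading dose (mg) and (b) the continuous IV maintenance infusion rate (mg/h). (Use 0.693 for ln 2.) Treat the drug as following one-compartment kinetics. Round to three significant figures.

Total Vd = 4.9 × 84 = 411.6 L
LD = Vd × C = 411.6 × 18.9 = 7779 mg
CL = 0.693 × Vd / t½ = 0.693 × 411.6 / 37 = 7.709 L/h
Infusion rate = CL × Css = 7.709 × 18.9 = 145.7 mg/h

(a) 7780 mg; (b) 146 mg/h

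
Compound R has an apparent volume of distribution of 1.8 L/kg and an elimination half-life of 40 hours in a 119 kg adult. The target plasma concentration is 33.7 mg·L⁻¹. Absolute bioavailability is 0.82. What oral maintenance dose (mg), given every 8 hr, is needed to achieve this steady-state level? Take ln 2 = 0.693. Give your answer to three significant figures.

1220 mg

Vd(total) = 119 kg × 1.8 L/kg = 214.2 L
CL = ln 2 · Vd / t½ = 0.693 × 214.2 / 40 = 3.711 L/h
D = CL × Css × τ / F = 3.711 × 33.7 × 8 / 0.82 = 1220 mg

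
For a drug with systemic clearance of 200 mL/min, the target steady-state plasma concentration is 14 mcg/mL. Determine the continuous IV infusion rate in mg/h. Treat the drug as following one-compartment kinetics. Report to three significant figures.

168 mg/h

CL = 200 mL/min × 60/1000 = 12.00 L/h
R₀ = 12.00 × 14 = 168.0 mg/h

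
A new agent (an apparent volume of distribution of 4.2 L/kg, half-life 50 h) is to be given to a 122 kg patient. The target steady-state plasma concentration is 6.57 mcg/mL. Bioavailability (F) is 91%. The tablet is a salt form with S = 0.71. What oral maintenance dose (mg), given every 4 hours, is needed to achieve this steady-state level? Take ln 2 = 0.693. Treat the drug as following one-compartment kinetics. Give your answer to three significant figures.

289 mg

Vd = 4.2 L/kg × 122 kg = 512.4 L
CL = 0.693 × Vd / t½ = 0.693 × 512.4 / 50 = 7.102 L/h
D = CL × Css × τ / F / S = 7.102 × 6.57 × 4 / 0.91 / 0.71 = 288.9 mg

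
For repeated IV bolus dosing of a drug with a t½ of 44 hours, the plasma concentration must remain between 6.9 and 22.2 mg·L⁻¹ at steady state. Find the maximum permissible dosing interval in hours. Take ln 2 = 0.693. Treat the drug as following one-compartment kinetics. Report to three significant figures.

74.2 h

k = 0.693 / t½ = 0.693 / 44 = 0.01575 h⁻¹
Between IV bolus doses, concentration decays as C = C₀·e^(−kτ), so C_peak/C_trough = e^(kτ).
τ_max = ln(C_peak/C_trough) / k = ln(22.2/6.9) / 0.01575 = 1.169 / 0.01575 = 74.22 h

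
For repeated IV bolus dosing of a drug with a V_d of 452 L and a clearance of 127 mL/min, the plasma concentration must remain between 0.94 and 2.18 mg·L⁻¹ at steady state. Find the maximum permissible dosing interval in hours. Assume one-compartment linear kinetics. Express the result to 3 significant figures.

CL = 127 mL/min = 127 × 0.06 = 7.620 L/h
k = CL / Vd = 7.620 / 452.0 = 0.01686 h⁻¹
Between IV bolus doses, concentration decays as C = C₀·e^(−kτ), so C_peak/C_trough = e^(kτ).
τ_max = ln(C_peak/C_trough) / k = ln(2.18/0.94) / 0.01686 = 0.8412 / 0.01686 = 49.89 h

49.9 h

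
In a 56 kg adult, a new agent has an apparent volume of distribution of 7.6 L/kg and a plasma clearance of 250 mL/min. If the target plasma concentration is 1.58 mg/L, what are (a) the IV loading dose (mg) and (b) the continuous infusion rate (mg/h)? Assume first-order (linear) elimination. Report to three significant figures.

(a) 672 mg; (b) 23.7 mg/h

Total Vd = 7.6 × 56 = 425.6 L
LD = Vd · C_target = 425.6 × 1.58 = 672.4 mg
CL = 250 mL/min × 60/1000 = 15.00 L/h
Infusion rate = 15.00 L/h × 1.58 mg/L = 23.70 mg/h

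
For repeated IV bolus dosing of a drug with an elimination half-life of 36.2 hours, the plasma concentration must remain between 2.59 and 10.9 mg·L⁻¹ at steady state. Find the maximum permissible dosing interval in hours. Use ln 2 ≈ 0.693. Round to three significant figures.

75.1 h

k = 0.693 / t½ = 0.693 / 36.2 = 0.01914 h⁻¹
Between IV bolus doses, concentration decays as C = C₀·e^(−kτ), so C_peak/C_trough = e^(kτ).
τ_max = ln(C_peak/C_trough) / k = ln(10.9/2.59) / 0.01914 = 1.437 / 0.01914 = 75.08 h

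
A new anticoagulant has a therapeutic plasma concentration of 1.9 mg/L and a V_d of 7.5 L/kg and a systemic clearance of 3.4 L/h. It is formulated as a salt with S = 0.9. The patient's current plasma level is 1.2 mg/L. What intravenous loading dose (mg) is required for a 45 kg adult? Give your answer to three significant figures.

263 mg

Vd = 7.5 L/kg × 45 kg = 337.5 L
LD is governed by Vd — clearance does not enter the loading-dose calculation.
Concentration deficit ΔC = 1.9 − 1.2 = 0.7000 mg/L
LD = Vd × ΔC / S = 337.5 × 0.7000 / 0.9 = 262.5 mg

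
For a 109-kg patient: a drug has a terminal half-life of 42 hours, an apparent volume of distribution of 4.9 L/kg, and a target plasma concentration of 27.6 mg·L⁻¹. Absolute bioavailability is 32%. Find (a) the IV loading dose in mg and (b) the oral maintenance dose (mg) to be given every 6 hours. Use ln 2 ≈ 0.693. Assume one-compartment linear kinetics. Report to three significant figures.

(a) 14700 mg; (b) 4560 mg

Total Vd = 4.9 × 109 = 534.1 L
LD = Vd × C = 534.1 × 27.6 = 14740 mg
CL = 0.693 × Vd / t½ = 0.693 × 534.1 / 42 = 8.813 L/h
D = CL × Css × τ / F = 8.813 × 27.6 × 6 / 0.32 = 4561 mg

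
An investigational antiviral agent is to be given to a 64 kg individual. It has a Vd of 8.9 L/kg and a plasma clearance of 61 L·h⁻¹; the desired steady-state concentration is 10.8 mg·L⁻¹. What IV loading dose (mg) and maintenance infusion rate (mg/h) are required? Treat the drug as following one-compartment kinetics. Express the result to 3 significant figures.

(a) 6150 mg; (b) 659 mg/h

Total Vd = 8.9 × 64 = 569.6 L
LD = Vd · C_target = 569.6 × 10.8 = 6152 mg
Infusion rate = 61.00 L/h × 10.8 mg/L = 658.8 mg/h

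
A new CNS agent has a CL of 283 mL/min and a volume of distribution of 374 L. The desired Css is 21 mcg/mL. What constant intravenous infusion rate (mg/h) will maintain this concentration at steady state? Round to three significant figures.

CL = 283 mL/min = 283 × 0.06 = 16.98 L/h
Infusion rate = CL · Css = 16.98 L/h × 21 mg/L = 356.6 mg/h

357 mg/h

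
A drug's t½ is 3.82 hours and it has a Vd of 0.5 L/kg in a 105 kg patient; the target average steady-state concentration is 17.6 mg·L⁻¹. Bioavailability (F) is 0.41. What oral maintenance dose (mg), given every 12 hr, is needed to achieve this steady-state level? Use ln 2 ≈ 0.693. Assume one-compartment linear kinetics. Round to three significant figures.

4910 mg

Vd = 0.5 L/kg × 105 kg = 52.50 L
CL = ln 2 · Vd / t½ = 0.693 × 52.50 / 3.82 = 9.524 L/h
D = CL × Css × τ / F = 9.524 × 17.6 × 12 / 0.41 = 4906 mg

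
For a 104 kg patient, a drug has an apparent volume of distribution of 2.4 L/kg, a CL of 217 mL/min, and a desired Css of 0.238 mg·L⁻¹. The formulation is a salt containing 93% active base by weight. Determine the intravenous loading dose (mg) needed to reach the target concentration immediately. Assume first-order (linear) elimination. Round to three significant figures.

63.9 mg

Vd = 2.4 L/kg × 104 kg = 249.6 L
The loading dose fills Vd to the target concentration; clearance is irrelevant here.
LD = Vd × C / S = 249.6 × 0.2380 / 0.93 = 63.88 mg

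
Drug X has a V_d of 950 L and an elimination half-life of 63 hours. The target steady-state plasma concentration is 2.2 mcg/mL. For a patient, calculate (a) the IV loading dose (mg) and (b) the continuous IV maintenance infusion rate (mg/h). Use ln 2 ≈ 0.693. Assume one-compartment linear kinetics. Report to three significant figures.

LD = Vd × C = 950.0 × 2.2 = 2090 mg
CL = 0.693 × Vd / t½ = 0.693 × 950.0 / 63 = 10.45 L/h
Infusion rate = CL × Css = 10.45 × 2.2 = 22.99 mg/h

(a) 2090 mg; (b) 23.0 mg/h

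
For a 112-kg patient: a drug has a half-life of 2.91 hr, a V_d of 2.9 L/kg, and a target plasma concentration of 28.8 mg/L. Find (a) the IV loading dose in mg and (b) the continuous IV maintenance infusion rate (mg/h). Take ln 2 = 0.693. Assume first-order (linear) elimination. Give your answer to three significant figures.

(a) 9350 mg; (b) 2230 mg/h

Vd(total) = 112 kg × 2.9 L/kg = 324.8 L
LD = Vd × C = 324.8 × 28.8 = 9354 mg
CL = 0.693 × Vd / t½ = 0.693 × 324.8 / 2.91 = 77.35 L/h
Infusion rate = CL × Css = 77.35 × 28.8 = 2228 mg/h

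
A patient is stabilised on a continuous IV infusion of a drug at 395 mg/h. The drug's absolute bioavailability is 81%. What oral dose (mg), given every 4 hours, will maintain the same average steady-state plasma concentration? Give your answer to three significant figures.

1950 mg

To maintain the same Css, the systemic dosing rate must be unchanged: F·D/τ = infusion rate.
D = rate × τ / F = 395 × 4 / 0.81 = 1951 mg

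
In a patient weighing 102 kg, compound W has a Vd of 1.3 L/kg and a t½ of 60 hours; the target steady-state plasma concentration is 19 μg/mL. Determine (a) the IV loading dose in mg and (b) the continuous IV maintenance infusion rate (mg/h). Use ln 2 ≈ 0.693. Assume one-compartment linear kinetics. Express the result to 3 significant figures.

(a) 2520 mg; (b) 29.1 mg/h

Vd = 1.3 L/kg × 102 kg = 132.6 L
LD = Vd × C = 132.6 × 19 = 2519 mg
CL = 0.693 × Vd / t½ = 0.693 × 132.6 / 60 = 1.532 L/h
Infusion rate = CL × Css = 1.532 × 19 = 29.11 mg/h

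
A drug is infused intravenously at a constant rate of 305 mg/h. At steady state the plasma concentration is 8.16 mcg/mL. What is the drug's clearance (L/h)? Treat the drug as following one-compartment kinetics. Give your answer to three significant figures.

37.4 L/h

At steady state, infusion rate = CL × Css, so CL = rate / Css.
CL = 305 / 8.16 = 37.38 L/h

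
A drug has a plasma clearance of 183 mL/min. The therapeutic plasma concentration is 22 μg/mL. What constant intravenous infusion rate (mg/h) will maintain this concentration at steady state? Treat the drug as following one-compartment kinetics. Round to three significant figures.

242 mg/h

CL = 183 mL/min × 60/1000 = 10.98 L/h
Rate = CL × Css = 10.98 × 22 = 241.6 mg/h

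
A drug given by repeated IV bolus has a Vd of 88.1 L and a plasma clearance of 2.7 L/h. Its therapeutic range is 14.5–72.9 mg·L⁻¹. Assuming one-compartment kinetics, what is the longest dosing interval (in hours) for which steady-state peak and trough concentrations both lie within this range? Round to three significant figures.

k = CL / Vd = 2.700 / 88.10 = 0.03065 h⁻¹
Between IV bolus doses, concentration decays as C = C₀·e^(−kτ), so C_peak/C_trough = e^(kτ).
τ_max = ln(C_peak/C_trough) / k = ln(72.9/14.5) / 0.03065 = 1.615 / 0.03065 = 52.69 h

52.7 h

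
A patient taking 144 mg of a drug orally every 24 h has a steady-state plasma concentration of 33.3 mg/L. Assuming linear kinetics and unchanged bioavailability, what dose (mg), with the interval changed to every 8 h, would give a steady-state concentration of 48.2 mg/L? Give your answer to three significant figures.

With linear kinetics, Css is proportional to dose rate (D/τ) at fixed clearance.
D₂ = D₁ × (Css,target / Css,current) × (τ₂/τ₁) = 144 × (48.2/33.3) × (8/24) = 69.48 mg

69.5 mg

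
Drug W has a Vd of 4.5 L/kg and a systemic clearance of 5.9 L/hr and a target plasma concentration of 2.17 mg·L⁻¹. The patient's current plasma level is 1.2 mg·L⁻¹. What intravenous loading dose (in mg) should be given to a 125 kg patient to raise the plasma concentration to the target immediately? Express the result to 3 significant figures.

546 mg

Total Vd = 4.5 × 125 = 562.5 L
Concentration deficit ΔC = 2.17 − 1.2 = 0.9700 mg/L
LD = Vd × ΔC = 562.5 × 0.9700 = 545.6 mg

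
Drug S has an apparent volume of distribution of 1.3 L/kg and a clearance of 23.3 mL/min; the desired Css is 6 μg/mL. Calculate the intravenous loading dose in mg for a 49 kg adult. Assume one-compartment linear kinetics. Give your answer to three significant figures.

382 mg

Vd = 1.3 L/kg × 49 kg = 63.70 L
The loading dose fills Vd to the target concentration; clearance is irrelevant here.
LD = Vd × C = 63.70 × 6.000 = 382.2 mg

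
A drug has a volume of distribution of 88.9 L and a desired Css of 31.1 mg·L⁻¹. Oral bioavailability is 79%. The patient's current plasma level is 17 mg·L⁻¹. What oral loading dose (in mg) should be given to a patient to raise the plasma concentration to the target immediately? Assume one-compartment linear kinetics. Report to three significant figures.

The loading dose fills Vd to the target concentration.
Concentration deficit ΔC = 31.1 − 17 = 14.10 mg/L
LD = Vd × ΔC / F = 88.90 × 14.10 / 0.79 = 1587 mg

1590 mg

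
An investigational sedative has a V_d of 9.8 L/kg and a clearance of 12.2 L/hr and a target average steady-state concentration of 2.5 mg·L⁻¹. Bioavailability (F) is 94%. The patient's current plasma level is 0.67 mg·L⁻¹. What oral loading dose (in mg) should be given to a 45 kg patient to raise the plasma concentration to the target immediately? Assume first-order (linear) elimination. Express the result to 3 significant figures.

859 mg

Total Vd = 9.8 × 45 = 441.0 L
Concentration deficit ΔC = 2.5 − 0.67 = 1.830 mg/L
LD = Vd × ΔC / F = 441.0 × 1.830 / 0.94 = 858.5 mg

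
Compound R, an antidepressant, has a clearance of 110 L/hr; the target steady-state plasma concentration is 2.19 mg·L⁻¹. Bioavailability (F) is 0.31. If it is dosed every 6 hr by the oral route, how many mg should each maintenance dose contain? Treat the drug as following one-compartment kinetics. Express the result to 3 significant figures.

4660 mg

At steady state, dose per interval replaces the amount cleared in that interval: F·D/τ = CL·Css.
D = CL × Css × τ / F = 110.0 × 2.19 × 6 / 0.31 = 4663 mg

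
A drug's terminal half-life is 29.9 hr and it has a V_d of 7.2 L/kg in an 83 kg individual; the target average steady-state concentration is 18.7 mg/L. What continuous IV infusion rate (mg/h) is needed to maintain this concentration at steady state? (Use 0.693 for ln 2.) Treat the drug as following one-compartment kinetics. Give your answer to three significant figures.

259 mg/h

Total Vd = 7.2 × 83 = 597.6 L
k = 0.693/29.9 = 0.02318 h⁻¹, so CL = k·Vd = 0.02318 × 597.6 = 13.85 L/h
Infusion rate = CL × Css = 13.85 × 18.7 = 259.0 mg/h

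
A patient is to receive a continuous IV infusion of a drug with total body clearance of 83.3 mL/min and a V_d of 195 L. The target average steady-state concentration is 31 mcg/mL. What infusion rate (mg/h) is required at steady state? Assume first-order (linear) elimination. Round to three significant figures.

155 mg/h

CL = 83.3 mL/min = 83.3 × 0.06 = 4.998 L/h
R₀ = 4.998 × 31 = 154.9 mg/h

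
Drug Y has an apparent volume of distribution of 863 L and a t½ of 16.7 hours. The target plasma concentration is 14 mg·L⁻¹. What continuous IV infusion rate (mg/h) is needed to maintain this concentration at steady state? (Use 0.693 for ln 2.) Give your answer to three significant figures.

CL = ln 2 · Vd / t½ = 0.693 × 863.0 / 16.7 = 35.81 L/h
Infusion rate = CL × Css = 35.81 × 14 = 501.3 mg/h

501 mg/h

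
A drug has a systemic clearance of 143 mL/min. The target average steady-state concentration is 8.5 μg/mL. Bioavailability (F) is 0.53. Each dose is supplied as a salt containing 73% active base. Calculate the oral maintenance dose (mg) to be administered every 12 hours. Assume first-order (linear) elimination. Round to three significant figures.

2260 mg

CL = 143 mL/min × 60/1000 = 8.580 L/h
D = CL × Css × τ / F / S = 8.580 × 8.5 × 12 / 0.53 / 0.73 = 2262 mg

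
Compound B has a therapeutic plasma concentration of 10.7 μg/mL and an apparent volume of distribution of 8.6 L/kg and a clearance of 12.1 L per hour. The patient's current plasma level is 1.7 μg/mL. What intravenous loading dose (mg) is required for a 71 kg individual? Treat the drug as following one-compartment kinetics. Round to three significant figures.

Total Vd = 8.6 × 71 = 610.6 L
Concentration deficit ΔC = 10.7 − 1.7 = 9.000 mg/L
LD = Vd × ΔC = 610.6 × 9.000 = 5495 mg

5500 mg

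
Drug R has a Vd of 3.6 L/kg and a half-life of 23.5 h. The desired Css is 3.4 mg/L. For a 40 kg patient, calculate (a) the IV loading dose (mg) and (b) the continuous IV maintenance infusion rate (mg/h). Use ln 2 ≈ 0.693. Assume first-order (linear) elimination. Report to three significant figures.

Total Vd = 3.6 × 40 = 144.0 L
LD = Vd × C = 144.0 × 3.4 = 489.6 mg
CL = 0.693 × Vd / t½ = 0.693 × 144.0 / 23.5 = 4.246 L/h
Infusion rate = CL × Css = 4.246 × 3.4 = 14.44 mg/h

(a) 490 mg; (b) 14.4 mg/h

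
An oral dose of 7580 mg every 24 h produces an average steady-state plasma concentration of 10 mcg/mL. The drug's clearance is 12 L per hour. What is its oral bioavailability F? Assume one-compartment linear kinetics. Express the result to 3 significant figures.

0.380

F·D/τ = CL·Css at steady state → F = CL·Css·τ / D.
F = 12 × 10 × 24 / 7580 = 0.380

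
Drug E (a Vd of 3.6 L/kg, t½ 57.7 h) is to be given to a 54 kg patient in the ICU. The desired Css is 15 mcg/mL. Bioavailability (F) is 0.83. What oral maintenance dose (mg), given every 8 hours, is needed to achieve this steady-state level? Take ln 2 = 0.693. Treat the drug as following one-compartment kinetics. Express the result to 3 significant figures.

338 mg

Vd = 3.6 L/kg × 54 kg = 194.4 L
k = 0.693/57.7 = 0.01201 h⁻¹, so CL = k·Vd = 0.01201 × 194.4 = 2.335 L/h
D = CL × Css × τ / F = 2.335 × 15 × 8 / 0.83 = 337.6 mg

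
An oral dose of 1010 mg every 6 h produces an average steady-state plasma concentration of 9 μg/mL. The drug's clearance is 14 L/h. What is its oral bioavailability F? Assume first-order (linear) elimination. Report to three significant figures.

0.749

F·D/τ = CL·Css at steady state → F = CL·Css·τ / D.
F = 14 × 9 × 6 / 1010 = 0.749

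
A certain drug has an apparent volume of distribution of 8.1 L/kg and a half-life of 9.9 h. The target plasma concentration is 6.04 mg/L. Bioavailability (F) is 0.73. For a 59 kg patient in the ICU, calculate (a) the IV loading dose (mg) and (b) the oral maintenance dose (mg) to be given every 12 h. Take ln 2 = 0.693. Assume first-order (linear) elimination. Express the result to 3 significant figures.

(a) 2890 mg; (b) 3320 mg

Total Vd = 8.1 × 59 = 477.9 L
LD = Vd × C = 477.9 × 6.04 = 2887 mg
CL = 0.693 × Vd / t½ = 0.693 × 477.9 / 9.9 = 33.45 L/h
D = CL × Css × τ / F = 33.45 × 6.04 × 12 / 0.73 = 3321 mg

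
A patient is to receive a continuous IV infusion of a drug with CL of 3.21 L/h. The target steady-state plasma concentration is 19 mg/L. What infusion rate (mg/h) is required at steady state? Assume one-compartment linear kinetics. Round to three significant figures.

Infusion rate = CL · Css = 3.210 L/h × 19 mg/L = 60.99 mg/h

61.0 mg/h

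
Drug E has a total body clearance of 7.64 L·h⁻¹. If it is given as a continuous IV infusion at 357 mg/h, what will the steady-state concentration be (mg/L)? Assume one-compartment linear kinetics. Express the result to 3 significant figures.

46.7 mg/L

Css = rate / CL = 357 / 7.640 = 46.73 mg/L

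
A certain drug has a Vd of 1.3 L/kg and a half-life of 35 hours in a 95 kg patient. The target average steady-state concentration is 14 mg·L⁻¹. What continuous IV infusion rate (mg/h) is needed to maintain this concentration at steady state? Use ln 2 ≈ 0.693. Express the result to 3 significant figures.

34.2 mg/h

Total Vd = 1.3 × 95 = 123.5 L
CL = 0.693 × Vd / t½ = 0.693 × 123.5 / 35 = 2.445 L/h
Infusion rate = CL × Css = 2.445 × 14 = 34.23 mg/h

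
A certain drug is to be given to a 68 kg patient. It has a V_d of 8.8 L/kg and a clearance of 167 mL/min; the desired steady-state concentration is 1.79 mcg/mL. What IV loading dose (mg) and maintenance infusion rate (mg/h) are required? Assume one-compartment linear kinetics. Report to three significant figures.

Vd = 8.8 L/kg × 68 kg = 598.4 L
Loading: fill Vd to C_target → 598.4 L × 1.79 mg/L = 1071 mg
CL = 167 mL/min = 167 × 0.06 = 10.02 L/h
Maintenance infusion rate = CL × Css = 10.02 × 1.79 = 17.94 mg/h

(a) 1070 mg; (b) 17.9 mg/h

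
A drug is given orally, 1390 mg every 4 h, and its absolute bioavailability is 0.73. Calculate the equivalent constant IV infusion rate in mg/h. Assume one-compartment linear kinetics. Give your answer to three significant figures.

254 mg/h

Equivalent systemic input: infusion rate = F·D/τ.
Rate = 0.73 × 1390 / 4 = 253.7 mg/h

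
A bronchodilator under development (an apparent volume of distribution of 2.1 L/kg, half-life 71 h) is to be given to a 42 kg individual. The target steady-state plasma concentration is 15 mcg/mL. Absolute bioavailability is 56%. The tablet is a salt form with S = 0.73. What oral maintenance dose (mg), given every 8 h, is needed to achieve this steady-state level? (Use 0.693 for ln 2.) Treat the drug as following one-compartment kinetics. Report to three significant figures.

253 mg

Vd = 2.1 L/kg × 42 kg = 88.20 L
CL = ln 2 · Vd / t½ = 0.693 × 88.20 / 71 = 0.8609 L/h
D = CL × Css × τ / F / S = 0.8609 × 15 × 8 / 0.56 / 0.73 = 252.7 mg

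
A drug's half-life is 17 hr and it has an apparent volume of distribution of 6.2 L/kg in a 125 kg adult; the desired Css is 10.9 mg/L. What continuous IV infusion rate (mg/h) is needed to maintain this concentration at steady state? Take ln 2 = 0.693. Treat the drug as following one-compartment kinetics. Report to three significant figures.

344 mg/h

Vd(total) = 125 kg × 6.2 L/kg = 775.0 L
k = 0.693/17 = 0.04076 h⁻¹, so CL = k·Vd = 0.04076 × 775.0 = 31.59 L/h
Infusion rate = CL × Css = 31.59 × 10.9 = 344.3 mg/h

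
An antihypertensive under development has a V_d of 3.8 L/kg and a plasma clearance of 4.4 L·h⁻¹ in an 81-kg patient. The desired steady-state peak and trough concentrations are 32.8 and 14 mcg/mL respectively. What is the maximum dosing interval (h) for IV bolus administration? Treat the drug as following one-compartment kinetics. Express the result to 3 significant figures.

Total Vd = 3.8 × 81 = 307.8 L
k = CL / Vd = 4.400 / 307.8 = 0.01429 h⁻¹
Between IV bolus doses, concentration decays as C = C₀·e^(−kτ), so C_peak/C_trough = e^(kτ).
τ_max = ln(C_peak/C_trough) / k = ln(32.8/14) / 0.01429 = 0.8514 / 0.01429 = 59.58 h

59.6 h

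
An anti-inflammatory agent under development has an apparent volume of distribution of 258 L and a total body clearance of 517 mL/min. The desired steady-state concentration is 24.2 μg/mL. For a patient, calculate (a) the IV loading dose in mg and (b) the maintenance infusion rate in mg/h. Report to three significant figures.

LD = Vd · C_target = 258.0 × 24.2 = 6244 mg
CL = 517 mL/min × 60/1000 = 31.02 L/h
Infusion rate = 31.02 L/h × 24.2 mg/L = 750.7 mg/h

(a) 6240 mg; (b) 751 mg/h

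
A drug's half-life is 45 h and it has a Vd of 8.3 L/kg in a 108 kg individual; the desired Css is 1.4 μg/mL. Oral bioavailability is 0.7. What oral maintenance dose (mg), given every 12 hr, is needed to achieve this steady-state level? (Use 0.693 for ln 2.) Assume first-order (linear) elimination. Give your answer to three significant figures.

331 mg

Vd(total) = 108 kg × 8.3 L/kg = 896.4 L
CL = 0.693 × Vd / t½ = 0.693 × 896.4 / 45 = 13.80 L/h
D = CL × Css × τ / F = 13.80 × 1.4 × 12 / 0.7 = 331.2 mg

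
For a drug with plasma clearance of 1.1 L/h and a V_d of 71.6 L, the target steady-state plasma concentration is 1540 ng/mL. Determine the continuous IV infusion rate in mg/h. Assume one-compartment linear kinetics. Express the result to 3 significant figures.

C = 1540 ng/mL = 1.540 mg/L
At steady state, infusion rate equals elimination rate: rate in = CL × Css.
Infusion rate = CL · Css = 1.100 L/h × 1.54 mg/L = 1.694 mg/h

1.69 mg/h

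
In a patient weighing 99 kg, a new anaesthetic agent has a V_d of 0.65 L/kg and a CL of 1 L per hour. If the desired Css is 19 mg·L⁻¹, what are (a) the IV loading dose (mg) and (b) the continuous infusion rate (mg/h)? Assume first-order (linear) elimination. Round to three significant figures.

Total Vd = 0.65 × 99 = 64.35 L
Loading: fill Vd to C_target → 64.35 L × 19 mg/L = 1223 mg
Infusion rate = 1.000 L/h × 19 mg/L = 19.00 mg/h

(a) 1220 mg; (b) 19.0 mg/h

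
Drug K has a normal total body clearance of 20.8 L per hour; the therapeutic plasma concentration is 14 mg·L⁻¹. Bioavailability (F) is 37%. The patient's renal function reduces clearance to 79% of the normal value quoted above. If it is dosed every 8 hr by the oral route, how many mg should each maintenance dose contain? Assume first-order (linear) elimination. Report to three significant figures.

Patient clearance = 0.79 × 20.80 = 16.43 L/h
D = CL × Css × τ / F = 16.43 × 14 × 8 / 0.37 = 4973 mg

4970 mg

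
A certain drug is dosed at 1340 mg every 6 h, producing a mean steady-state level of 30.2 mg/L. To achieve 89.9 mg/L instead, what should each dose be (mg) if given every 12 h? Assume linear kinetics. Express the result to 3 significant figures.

7980 mg

For first-order elimination, Css ∝ F·D/(CL·τ); F and CL are unchanged, so Css ∝ D/τ.
D₂ = D₁ × (Css,target / Css,current) × (τ₂/τ₁) = 1340 × (89.9/30.2) × (12/6) = 7978 mg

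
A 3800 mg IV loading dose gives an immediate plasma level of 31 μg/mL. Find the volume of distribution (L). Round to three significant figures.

Immediately after an IV bolus, C₀ = Dose / Vd, so Vd = Dose / C₀.
Vd = 3800 / 31 = 122.6 L

123 L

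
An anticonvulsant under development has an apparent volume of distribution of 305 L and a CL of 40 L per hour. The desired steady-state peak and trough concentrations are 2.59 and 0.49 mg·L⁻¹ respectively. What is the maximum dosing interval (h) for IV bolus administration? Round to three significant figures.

k = CL / Vd = 40.00 / 305.0 = 0.1311 h⁻¹
Between IV bolus doses, concentration decays as C = C₀·e^(−kτ), so C_peak/C_trough = e^(kτ).
τ_max = ln(C_peak/C_trough) / k = ln(2.59/0.49) / 0.1311 = 1.665 / 0.1311 = 12.70 h

12.7 h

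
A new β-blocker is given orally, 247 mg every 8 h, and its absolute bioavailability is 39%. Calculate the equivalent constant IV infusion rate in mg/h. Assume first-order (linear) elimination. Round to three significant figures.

12.0 mg/h

Equivalent systemic input: infusion rate = F·D/τ.
Rate = 0.39 × 247 / 8 = 12.04 mg/h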